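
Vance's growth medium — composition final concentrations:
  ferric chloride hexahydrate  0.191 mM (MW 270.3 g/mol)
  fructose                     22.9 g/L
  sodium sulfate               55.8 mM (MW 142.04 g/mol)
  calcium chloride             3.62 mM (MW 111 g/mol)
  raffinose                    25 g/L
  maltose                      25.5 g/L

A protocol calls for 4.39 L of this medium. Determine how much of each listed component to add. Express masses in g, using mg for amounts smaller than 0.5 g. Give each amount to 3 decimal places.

Scale factor relative to 1 L: 4.39.
ferric chloride hexahydrate: 0.191 mmol/L × 270.3 mg/mmol × 4.39 L = 226.644 mg
fructose: 22.9 g/L × 4.39 L = 100.531 g
sodium sulfate: 55.8 mmol/L × 142.04 g/mol × 4.39 L ÷ 1000 = 34.794 g
calcium chloride: 3.62 mmol/L × 111 g/mol × 4.39 L ÷ 1000 = 1.764 g
raffinose: 25 g/L × 4.39 L = 109.750 g
maltose: 25.5 g/L × 4.39 L = 111.945 g

ferric chloride hexahydrate 226.644 mg; fructose 100.531 g; sodium sulfate 34.794 g; calcium chloride 1.764 g; raffinose 109.750 g; maltose 111.945 g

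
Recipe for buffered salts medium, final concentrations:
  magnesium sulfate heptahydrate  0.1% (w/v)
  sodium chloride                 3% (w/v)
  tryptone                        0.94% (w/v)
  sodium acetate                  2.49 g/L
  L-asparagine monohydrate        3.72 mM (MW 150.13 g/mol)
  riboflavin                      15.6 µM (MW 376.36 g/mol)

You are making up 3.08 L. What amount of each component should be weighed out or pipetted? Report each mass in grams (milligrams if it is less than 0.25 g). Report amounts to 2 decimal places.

magnesium sulfate heptahydrate 3.08 g; sodium chloride 92.40 g; tryptone 28.95 g; sodium acetate 7.67 g; L-asparagine monohydrate 1.72 g; riboflavin 18.08 mg

Working volume: 3.08 L.
magnesium sulfate heptahydrate: 0.1 g per 100 mL × 3080 mL ÷ 100 = 3.08 g
sodium chloride: 3% w/v = 30 g/L → 30 × 3.08 L = 92.40 g
tryptone: 0.94% w/v = 9.4 g/L → 9.4 × 3.08 L = 28.95 g
sodium acetate: 2.49 g/L × 3.08 L = 7.67 g
L-asparagine monohydrate: 3.72 mmol/L × 150.13 g/mol × 3.08 L ÷ 1000 = 1.72 g
riboflavin: 15.6 µmol/L × 376.36 g/mol × 3.08 L ÷ 1000 = 18.08 mg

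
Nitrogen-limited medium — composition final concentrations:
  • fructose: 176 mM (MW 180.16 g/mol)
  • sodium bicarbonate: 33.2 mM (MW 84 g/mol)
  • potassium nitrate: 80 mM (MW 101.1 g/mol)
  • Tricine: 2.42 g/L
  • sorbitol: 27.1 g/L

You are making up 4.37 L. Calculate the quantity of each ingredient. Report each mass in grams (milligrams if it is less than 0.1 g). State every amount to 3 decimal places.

Scale factor relative to 1 L: 4.37.
fructose: 176 mmol/L × 180.16 g/mol × 4.37 L ÷ 1000 = 138.565 g
sodium bicarbonate: 33.2 mmol/L × 84 g/mol × 4.37 L ÷ 1000 = 12.187 g
potassium nitrate: 80 mmol/L × 101.1 g/mol × 4.37 L ÷ 1000 = 35.345 g
Tricine: 2.42 g/L × 4.37 L = 10.575 g
sorbitol: 27.1 g/L × 4.37 L = 118.427 g

fructose 138.565 g; sodium bicarbonate 12.187 g; potassium nitrate 35.345 g; Tricine 10.575 g; sorbitol 118.427 g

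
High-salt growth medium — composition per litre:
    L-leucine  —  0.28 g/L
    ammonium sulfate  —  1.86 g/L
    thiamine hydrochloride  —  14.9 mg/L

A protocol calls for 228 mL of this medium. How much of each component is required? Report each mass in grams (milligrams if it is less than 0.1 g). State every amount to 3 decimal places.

Target volume = 228 mL = 0.228 L.
L-leucine: 0.28 g/L × 0.228 L = 0.06384 g = 63.840 mg
ammonium sulfate: 1.86 g/L × 0.228 L = 0.424 g
thiamine hydrochloride: 14.9 mg/L × 0.228 L = 3.397 mg

L-leucine 63.840 mg; ammonium sulfate 0.424 g; thiamine hydrochloride 3.397 mg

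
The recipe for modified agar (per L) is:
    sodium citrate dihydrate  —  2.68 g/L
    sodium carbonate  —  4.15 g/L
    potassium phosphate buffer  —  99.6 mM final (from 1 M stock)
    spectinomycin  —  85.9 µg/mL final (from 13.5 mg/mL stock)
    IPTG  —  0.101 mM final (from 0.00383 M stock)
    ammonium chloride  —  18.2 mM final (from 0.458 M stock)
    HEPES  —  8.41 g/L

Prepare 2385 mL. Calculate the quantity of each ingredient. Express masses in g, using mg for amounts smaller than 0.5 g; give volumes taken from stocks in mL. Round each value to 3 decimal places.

Target volume = 2385 mL = 2.385 L.
sodium citrate dihydrate: 2.68 g/L × 2.385 L = 6.392 g
sodium carbonate: 4.15 g/L × 2.385 L = 9.898 g
potassium phosphate buffer: C1V1 = C2V2 → 99.6 mM × 2385 mL ÷ 1000 mM = 237.546 mL
spectinomycin: dilute stock: 85.9 µg/mL × 2385 mL ÷ 13500 µg/mL = 15.176 mL
IPTG: dilute stock: 0.101 mM × 2385 mL ÷ 3.83 mM = 62.894 mL
ammonium chloride: C1V1 = C2V2 → 18.2 mM × 2385 mL ÷ 458 mM = 94.775 mL
HEPES: 8.41 g/L × 2.385 L = 20.058 g

sodium citrate dihydrate 6.392 g; sodium carbonate 9.898 g; potassium phosphate buffer 237.546 mL; spectinomycin 15.176 mL; IPTG 62.894 mL; ammonium chloride 94.775 mL; HEPES 20.058 g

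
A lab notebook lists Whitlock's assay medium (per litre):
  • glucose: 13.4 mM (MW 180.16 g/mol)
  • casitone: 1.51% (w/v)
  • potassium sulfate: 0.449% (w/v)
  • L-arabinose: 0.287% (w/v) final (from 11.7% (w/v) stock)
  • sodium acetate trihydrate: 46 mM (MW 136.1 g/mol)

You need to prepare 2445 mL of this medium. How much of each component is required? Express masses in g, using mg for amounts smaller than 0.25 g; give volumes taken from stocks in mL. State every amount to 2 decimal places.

glucose 5.90 g; casitone 36.92 g; potassium sulfate 10.98 g; L-arabinose 59.98 mL; sodium acetate trihydrate 15.31 g

Scale factor relative to 1 L: 2.445.
glucose: 13.4 mmol/L × 180.16 g/mol × 2.445 L ÷ 1000 = 5.90 g
casitone: 1.51 g per 100 mL × 2445 mL ÷ 100 = 36.92 g
potassium sulfate: 0.449% w/v = 4.49 g/L → 4.49 × 2.445 L = 10.98 g
L-arabinose: C1V1 = C2V2 → 0.287% ÷ 11.7% × 2445 mL = 59.98 mL
sodium acetate trihydrate: 46 mmol/L × 136.1 g/mol × 2.445 L ÷ 1000 = 15.31 g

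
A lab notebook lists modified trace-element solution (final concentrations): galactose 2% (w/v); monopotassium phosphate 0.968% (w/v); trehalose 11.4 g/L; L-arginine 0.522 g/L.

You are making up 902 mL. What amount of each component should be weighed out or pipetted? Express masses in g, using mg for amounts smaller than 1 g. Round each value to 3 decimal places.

Working volume: 902 mL = 0.902 L.
galactose: 2% w/v = 20 g/L → 20 × 0.902 L = 18.040 g
monopotassium phosphate: 0.968% w/v = 9.68 g/L → 9.68 × 0.902 L = 8.731 g
trehalose: 11.4 g/L × 0.902 L = 10.283 g
L-arginine: 0.522 g/L × 0.902 L = 0.470844 g = 470.844 mg

galactose 18.040 g; monopotassium phosphate 8.731 g; trehalose 10.283 g; L-arginine 470.844 mg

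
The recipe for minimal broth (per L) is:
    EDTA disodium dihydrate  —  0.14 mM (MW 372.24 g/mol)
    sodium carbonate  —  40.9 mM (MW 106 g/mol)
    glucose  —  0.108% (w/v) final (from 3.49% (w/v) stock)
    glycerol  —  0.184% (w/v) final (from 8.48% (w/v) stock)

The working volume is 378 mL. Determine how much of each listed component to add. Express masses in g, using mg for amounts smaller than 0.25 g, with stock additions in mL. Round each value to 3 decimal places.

EDTA disodium dihydrate 19.699 mg; sodium carbonate 1.639 g; glucose 11.697 mL; glycerol 8.202 mL

Scale factor relative to 1 L: 0.378.
EDTA disodium dihydrate: 0.14 mmol/L × 372.24 mg/mmol × 0.378 L = 19.699 mg
sodium carbonate: 40.9 mmol/L × 106 g/mol × 0.378 L ÷ 1000 = 1.639 g
glucose: dilute stock: 0.108% ÷ 3.49% × 378 mL = 11.697 mL
glycerol: V = C2·V2/C1 = 0.184% ÷ 8.48% × 378 mL = 8.202 mL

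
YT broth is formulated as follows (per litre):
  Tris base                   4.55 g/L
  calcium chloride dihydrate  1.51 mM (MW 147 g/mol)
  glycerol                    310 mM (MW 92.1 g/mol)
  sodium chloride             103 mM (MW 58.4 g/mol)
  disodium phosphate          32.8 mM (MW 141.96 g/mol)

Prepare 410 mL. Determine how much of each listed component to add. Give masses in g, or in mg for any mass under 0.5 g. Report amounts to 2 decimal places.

Tris base 1.87 g; calcium chloride dihydrate 91.01 mg; glycerol 11.71 g; sodium chloride 2.47 g; disodium phosphate 1.91 g

Target volume = 410 mL = 0.41 L.
Tris base: 4.55 g/L × 0.41 L = 1.87 g
calcium chloride dihydrate: 1.51 mmol/L × 147 mg/mmol × 0.41 L = 91.01 mg
glycerol: 310 mmol/L × 92.1 g/mol × 0.41 L ÷ 1000 = 11.71 g
sodium chloride: 103 mmol/L × 58.4 g/mol × 0.41 L ÷ 1000 = 2.47 g
disodium phosphate: 32.8 mmol/L × 141.96 g/mol × 0.41 L ÷ 1000 = 1.91 g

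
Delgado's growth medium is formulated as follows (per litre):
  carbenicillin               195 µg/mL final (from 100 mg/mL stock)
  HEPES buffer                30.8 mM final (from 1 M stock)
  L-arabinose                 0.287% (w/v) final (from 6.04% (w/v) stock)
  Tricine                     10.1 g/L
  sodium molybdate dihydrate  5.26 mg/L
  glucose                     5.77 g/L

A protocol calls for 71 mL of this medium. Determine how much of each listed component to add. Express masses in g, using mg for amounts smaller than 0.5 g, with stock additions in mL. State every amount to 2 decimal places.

carbenicillin 0.14 mL; HEPES buffer 2.19 mL; L-arabinose 3.37 mL; Tricine 0.72 g; sodium molybdate dihydrate 0.37 mg; glucose 409.67 mg

Working volume: 71 mL = 0.071 L.
carbenicillin: V = C2·V2/C1 = 195 µg/mL × 71 mL ÷ 100000 µg/mL = 0.14 mL
HEPES buffer: V = C2·V2/C1 = 30.8 mM × 71 mL ÷ 1000 mM = 2.19 mL
L-arabinose: V = C2·V2/C1 = 0.287% ÷ 6.04% × 71 mL = 3.37 mL
Tricine: 10.1 g/L × 0.071 L = 0.72 g
sodium molybdate dihydrate: 5.26 mg/L × 0.071 L = 0.37 mg
glucose: 5.77 g/L × 0.071 L = 0.40967 g = 409.67 mg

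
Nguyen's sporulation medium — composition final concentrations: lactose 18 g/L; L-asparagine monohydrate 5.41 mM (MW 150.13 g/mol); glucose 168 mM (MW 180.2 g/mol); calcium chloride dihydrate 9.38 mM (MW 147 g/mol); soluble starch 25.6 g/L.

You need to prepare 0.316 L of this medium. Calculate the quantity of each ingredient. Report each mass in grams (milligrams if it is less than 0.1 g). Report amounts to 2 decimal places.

lactose 5.69 g; L-asparagine monohydrate 0.26 g; glucose 9.57 g; calcium chloride dihydrate 0.44 g; soluble starch 8.09 g

Working volume: 0.316 L.
lactose: 18 g/L × 0.316 L = 5.69 g
L-asparagine monohydrate: 5.41 mmol/L × 150.13 g/mol × 0.316 L ÷ 1000 = 0.26 g
glucose: 168 mmol/L × 180.2 g/mol × 0.316 L ÷ 1000 = 9.57 g
calcium chloride dihydrate: 9.38 mmol/L × 147 g/mol × 0.316 L ÷ 1000 = 0.44 g
soluble starch: 25.6 g/L × 0.316 L = 8.09 g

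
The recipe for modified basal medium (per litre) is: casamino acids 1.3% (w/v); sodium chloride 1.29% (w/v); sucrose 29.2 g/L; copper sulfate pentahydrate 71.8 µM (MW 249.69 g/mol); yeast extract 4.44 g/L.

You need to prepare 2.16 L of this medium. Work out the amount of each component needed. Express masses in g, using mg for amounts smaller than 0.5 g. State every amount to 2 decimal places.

Working volume: 2.16 L.
casamino acids: 1.3 g per 100 mL × 2160 mL ÷ 100 = 28.08 g
sodium chloride: 1.29 g per 100 mL × 2160 mL ÷ 100 = 27.86 g
sucrose: 29.2 g/L × 2.16 L = 63.07 g
copper sulfate pentahydrate: 71.8 µmol/L × 249.69 g/mol × 2.16 L ÷ 1000 = 38.72 mg
yeast extract: 4.44 g/L × 2.16 L = 9.59 g

casamino acids 28.08 g; sodium chloride 27.86 g; sucrose 63.07 g; copper sulfate pentahydrate 38.72 mg; yeast extract 9.59 g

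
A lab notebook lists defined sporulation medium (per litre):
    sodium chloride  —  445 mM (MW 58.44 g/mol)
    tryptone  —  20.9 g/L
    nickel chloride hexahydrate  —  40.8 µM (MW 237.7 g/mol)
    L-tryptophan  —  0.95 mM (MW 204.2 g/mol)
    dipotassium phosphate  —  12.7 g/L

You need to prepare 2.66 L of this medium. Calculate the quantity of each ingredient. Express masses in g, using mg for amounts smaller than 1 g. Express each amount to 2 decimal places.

Working volume: 2.66 L.
sodium chloride: 445 mmol/L × 58.44 g/mol × 2.66 L ÷ 1000 = 69.18 g
tryptone: 20.9 g/L × 2.66 L = 55.59 g
nickel chloride hexahydrate: 40.8 µmol/L × 237.7 g/mol × 2.66 L ÷ 1000 = 25.80 mg
L-tryptophan: 0.95 mmol/L × 204.2 mg/mmol × 2.66 L = 516.01 mg
dipotassium phosphate: 12.7 g/L × 2.66 L = 33.78 g

sodium chloride 69.18 g; tryptone 55.59 g; nickel chloride hexahydrate 25.80 mg; L-tryptophan 516.01 mg; dipotassium phosphate 33.78 g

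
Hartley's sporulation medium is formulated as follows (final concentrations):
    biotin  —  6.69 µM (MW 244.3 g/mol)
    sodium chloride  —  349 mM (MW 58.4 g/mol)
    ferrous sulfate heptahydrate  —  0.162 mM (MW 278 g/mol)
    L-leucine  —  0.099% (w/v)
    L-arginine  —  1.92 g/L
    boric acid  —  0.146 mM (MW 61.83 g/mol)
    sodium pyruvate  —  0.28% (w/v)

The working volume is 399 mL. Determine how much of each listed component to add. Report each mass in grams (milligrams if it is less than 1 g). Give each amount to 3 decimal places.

biotin 0.652 mg; sodium chloride 8.132 g; ferrous sulfate heptahydrate 17.969 mg; L-leucine 395.010 mg; L-arginine 766.080 mg; boric acid 3.602 mg; sodium pyruvate 1.117 g

Working volume: 399 mL = 0.399 L.
biotin: 6.69 µmol/L × 244.3 g/mol × 0.399 L ÷ 1000 = 0.652 mg
sodium chloride: 349 mmol/L × 58.4 g/mol × 0.399 L ÷ 1000 = 8.132 g
ferrous sulfate heptahydrate: 0.162 mmol/L × 278 mg/mmol × 0.399 L = 17.969 mg
L-leucine: 0.099% w/v = 0.99 g/L → 0.99 × 0.399 L = 0.39501 g = 395.010 mg
L-arginine: 1.92 g/L × 0.399 L = 0.76608 g = 766.080 mg
boric acid: 0.146 mmol/L × 61.83 mg/mmol × 0.399 L = 3.602 mg
sodium pyruvate: 0.28% w/v = 2.8 g/L → 2.8 × 0.399 L = 1.117 g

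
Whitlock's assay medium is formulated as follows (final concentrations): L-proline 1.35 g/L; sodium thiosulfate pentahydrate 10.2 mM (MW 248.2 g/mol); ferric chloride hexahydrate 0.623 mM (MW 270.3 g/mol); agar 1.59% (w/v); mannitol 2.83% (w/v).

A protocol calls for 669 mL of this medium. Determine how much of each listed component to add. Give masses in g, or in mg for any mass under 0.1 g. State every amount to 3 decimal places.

Scale factor relative to 1 L: 0.669.
L-proline: 1.35 g/L × 0.669 L = 0.903 g
sodium thiosulfate pentahydrate: 10.2 mmol/L × 248.2 g/mol × 0.669 L ÷ 1000 = 1.694 g
ferric chloride hexahydrate: 0.623 mmol/L × 270.3 g/mol × 0.669 L ÷ 1000 = 0.113 g
agar: 1.59 g per 100 mL × 669 mL ÷ 100 = 10.637 g
mannitol: 2.83% w/v = 28.3 g/L → 28.3 × 0.669 L = 18.933 g

L-proline 0.903 g; sodium thiosulfate pentahydrate 1.694 g; ferric chloride hexahydrate 0.113 g; agar 10.637 g; mannitol 18.933 g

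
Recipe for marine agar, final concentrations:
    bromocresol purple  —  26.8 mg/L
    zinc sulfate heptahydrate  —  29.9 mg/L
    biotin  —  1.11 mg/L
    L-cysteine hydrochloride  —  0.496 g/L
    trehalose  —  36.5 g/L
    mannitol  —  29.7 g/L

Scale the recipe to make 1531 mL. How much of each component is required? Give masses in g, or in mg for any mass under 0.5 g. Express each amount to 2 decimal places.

bromocresol purple 41.03 mg; zinc sulfate heptahydrate 45.78 mg; biotin 1.70 mg; L-cysteine hydrochloride 0.76 g; trehalose 55.88 g; mannitol 45.47 g

Working volume: 1531 mL = 1.531 L.
bromocresol purple: 26.8 mg/L × 1.531 L = 41.03 mg
zinc sulfate heptahydrate: 29.9 mg/L × 1.531 L = 45.78 mg
biotin: 1.11 mg/L × 1.531 L = 1.70 mg
L-cysteine hydrochloride: 0.496 g/L × 1.531 L = 0.76 g
trehalose: 36.5 g/L × 1.531 L = 55.88 g
mannitol: 29.7 g/L × 1.531 L = 45.47 g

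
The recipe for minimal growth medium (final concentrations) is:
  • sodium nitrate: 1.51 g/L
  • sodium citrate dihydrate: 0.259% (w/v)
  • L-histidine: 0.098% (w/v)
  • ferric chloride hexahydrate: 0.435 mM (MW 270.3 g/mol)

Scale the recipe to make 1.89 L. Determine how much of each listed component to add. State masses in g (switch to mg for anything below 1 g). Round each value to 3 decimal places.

sodium nitrate 2.854 g; sodium citrate dihydrate 4.895 g; L-histidine 1.852 g; ferric chloride hexahydrate 222.227 mg

Scale factor relative to 1 L: 1.89.
sodium nitrate: 1.51 g/L × 1.89 L = 2.854 g
sodium citrate dihydrate: 0.259 g per 100 mL × 1890 mL ÷ 100 = 4.895 g
L-histidine: 0.098% w/v = 0.98 g/L → 0.98 × 1.89 L = 1.852 g
ferric chloride hexahydrate: 0.435 mmol/L × 270.3 mg/mmol × 1.89 L = 222.227 mg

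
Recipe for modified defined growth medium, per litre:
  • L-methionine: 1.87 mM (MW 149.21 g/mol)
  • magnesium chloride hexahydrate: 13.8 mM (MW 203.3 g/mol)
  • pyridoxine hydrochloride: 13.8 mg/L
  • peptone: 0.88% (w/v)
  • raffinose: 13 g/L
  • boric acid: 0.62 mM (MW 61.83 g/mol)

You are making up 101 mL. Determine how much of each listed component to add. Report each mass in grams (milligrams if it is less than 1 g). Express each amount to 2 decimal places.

Target volume = 101 mL = 0.101 L.
L-methionine: 1.87 mmol/L × 149.21 mg/mmol × 0.101 L = 28.18 mg
magnesium chloride hexahydrate: 13.8 mmol/L × 203.3 mg/mmol × 0.101 L = 283.36 mg
pyridoxine hydrochloride: 13.8 mg/L × 0.101 L = 1.39 mg
peptone: 0.88 g per 100 mL × 101 mL ÷ 100 = 0.8888 g = 888.80 mg
raffinose: 13 g/L × 0.101 L = 1.31 g
boric acid: 0.62 mmol/L × 61.83 mg/mmol × 0.101 L = 3.87 mg

L-methionine 28.18 mg; magnesium chloride hexahydrate 283.36 mg; pyridoxine hydrochloride 1.39 mg; peptone 888.80 mg; raffinose 1.31 g; boric acid 3.87 mg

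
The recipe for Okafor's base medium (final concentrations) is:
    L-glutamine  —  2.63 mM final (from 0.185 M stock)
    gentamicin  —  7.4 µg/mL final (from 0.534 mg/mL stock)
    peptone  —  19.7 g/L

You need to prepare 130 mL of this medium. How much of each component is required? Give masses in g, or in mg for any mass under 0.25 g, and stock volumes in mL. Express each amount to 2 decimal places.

L-glutamine 1.85 mL; gentamicin 1.80 mL; peptone 2.56 g

Working volume: 130 mL = 0.13 L.
L-glutamine: V = C2·V2/C1 = 2.63 mM × 130 mL ÷ 185 mM = 1.85 mL
gentamicin: dilute stock: 7.4 µg/mL × 130 mL ÷ 534 µg/mL = 1.80 mL
peptone: 19.7 g/L × 0.13 L = 2.56 g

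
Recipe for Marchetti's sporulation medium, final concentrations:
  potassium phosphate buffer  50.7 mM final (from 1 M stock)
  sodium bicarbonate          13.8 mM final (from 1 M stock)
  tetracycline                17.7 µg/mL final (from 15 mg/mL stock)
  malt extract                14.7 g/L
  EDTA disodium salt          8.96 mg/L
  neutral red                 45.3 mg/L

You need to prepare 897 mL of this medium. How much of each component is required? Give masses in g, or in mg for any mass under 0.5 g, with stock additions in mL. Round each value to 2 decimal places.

Scale factor relative to 1 L: 0.897.
potassium phosphate buffer: dilute stock: 50.7 mM × 897 mL ÷ 1000 mM = 45.48 mL
sodium bicarbonate: dilute stock: 13.8 mM × 897 mL ÷ 1000 mM = 12.38 mL
tetracycline: V = C2·V2/C1 = 17.7 µg/mL × 897 mL ÷ 15000 µg/mL = 1.06 mL
malt extract: 14.7 g/L × 0.897 L = 13.19 g
EDTA disodium salt: 8.96 mg/L × 0.897 L = 8.04 mg
neutral red: 45.3 mg/L × 0.897 L = 40.63 mg

potassium phosphate buffer 45.48 mL; sodium bicarbonate 12.38 mL; tetracycline 1.06 mL; malt extract 13.19 g; EDTA disodium salt 8.04 mg; neutral red 40.63 mg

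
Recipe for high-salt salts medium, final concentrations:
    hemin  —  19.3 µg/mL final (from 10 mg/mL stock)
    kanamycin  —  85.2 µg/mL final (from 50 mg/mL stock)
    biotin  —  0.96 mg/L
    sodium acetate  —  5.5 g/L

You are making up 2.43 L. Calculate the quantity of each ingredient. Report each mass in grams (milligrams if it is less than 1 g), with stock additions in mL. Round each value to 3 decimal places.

Scale factor relative to 1 L: 2.43.
hemin: dilute stock: 19.3 µg/mL × 2430 mL ÷ 10000 µg/mL = 4.690 mL
kanamycin: C1V1 = C2V2 → 85.2 µg/mL × 2430 mL ÷ 50000 µg/mL = 4.141 mL
biotin: 0.96 mg/L × 2.43 L = 2.333 mg
sodium acetate: 5.5 g/L × 2.43 L = 13.365 g

hemin 4.690 mL; kanamycin 4.141 mL; biotin 2.333 mg; sodium acetate 13.365 g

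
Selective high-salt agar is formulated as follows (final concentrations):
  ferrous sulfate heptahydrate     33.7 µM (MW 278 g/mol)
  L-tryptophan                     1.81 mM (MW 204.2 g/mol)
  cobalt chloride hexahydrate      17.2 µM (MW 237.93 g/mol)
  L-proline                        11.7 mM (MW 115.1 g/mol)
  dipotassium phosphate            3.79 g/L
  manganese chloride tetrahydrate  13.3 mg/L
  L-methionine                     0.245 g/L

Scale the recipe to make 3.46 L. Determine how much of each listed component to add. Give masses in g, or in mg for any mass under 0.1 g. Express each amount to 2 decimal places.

ferrous sulfate heptahydrate 32.42 mg; L-tryptophan 1.28 g; cobalt chloride hexahydrate 14.16 mg; L-proline 4.66 g; dipotassium phosphate 13.11 g; manganese chloride tetrahydrate 46.02 mg; L-methionine 0.85 g

Scale factor relative to 1 L: 3.46.
ferrous sulfate heptahydrate: 33.7 µmol/L × 278 g/mol × 3.46 L ÷ 1000 = 32.42 mg
L-tryptophan: 1.81 mmol/L × 204.2 g/mol × 3.46 L ÷ 1000 = 1.28 g
cobalt chloride hexahydrate: 17.2 µmol/L × 237.93 g/mol × 3.46 L ÷ 1000 = 14.16 mg
L-proline: 11.7 mmol/L × 115.1 g/mol × 3.46 L ÷ 1000 = 4.66 g
dipotassium phosphate: 3.79 g/L × 3.46 L = 13.11 g
manganese chloride tetrahydrate: 13.3 mg/L × 3.46 L = 46.02 mg
L-methionine: 0.245 g/L × 3.46 L = 0.85 g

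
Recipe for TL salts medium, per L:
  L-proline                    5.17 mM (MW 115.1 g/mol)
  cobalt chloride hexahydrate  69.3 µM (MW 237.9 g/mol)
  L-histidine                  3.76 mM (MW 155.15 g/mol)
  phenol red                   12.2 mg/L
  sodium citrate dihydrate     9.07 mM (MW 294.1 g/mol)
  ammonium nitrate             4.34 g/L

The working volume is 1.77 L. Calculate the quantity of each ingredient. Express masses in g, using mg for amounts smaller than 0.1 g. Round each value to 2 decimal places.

Scale factor relative to 1 L: 1.77.
L-proline: 5.17 mmol/L × 115.1 g/mol × 1.77 L ÷ 1000 = 1.05 g
cobalt chloride hexahydrate: 69.3 µmol/L × 237.9 g/mol × 1.77 L ÷ 1000 = 29.18 mg
L-histidine: 3.76 mmol/L × 155.15 g/mol × 1.77 L ÷ 1000 = 1.03 g
phenol red: 12.2 mg/L × 1.77 L = 21.59 mg
sodium citrate dihydrate: 9.07 mmol/L × 294.1 g/mol × 1.77 L ÷ 1000 = 4.72 g
ammonium nitrate: 4.34 g/L × 1.77 L = 7.68 g

L-proline 1.05 g; cobalt chloride hexahydrate 29.18 mg; L-histidine 1.03 g; phenol red 21.59 mg; sodium citrate dihydrate 4.72 g; ammonium nitrate 7.68 g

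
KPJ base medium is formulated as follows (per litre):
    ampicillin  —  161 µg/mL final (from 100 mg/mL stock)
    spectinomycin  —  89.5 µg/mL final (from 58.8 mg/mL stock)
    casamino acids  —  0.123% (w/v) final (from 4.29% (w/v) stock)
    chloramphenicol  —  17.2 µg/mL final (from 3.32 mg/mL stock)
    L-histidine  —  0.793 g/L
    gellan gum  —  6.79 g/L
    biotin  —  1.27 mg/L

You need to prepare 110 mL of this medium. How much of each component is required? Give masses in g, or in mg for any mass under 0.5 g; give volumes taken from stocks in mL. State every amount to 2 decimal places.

ampicillin 0.18 mL; spectinomycin 0.17 mL; casamino acids 3.15 mL; chloramphenicol 0.57 mL; L-histidine 87.23 mg; gellan gum 0.75 g; biotin 0.14 mg

Scale factor relative to 1 L: 0.11.
ampicillin: dilute stock: 161 µg/mL × 110 mL ÷ 100000 µg/mL = 0.18 mL
spectinomycin: C1V1 = C2V2 → 89.5 µg/mL × 110 mL ÷ 58800 µg/mL = 0.17 mL
casamino acids: dilute stock: 0.123% ÷ 4.29% × 110 mL = 3.15 mL
chloramphenicol: C1V1 = C2V2 → 17.2 µg/mL × 110 mL ÷ 3320 µg/mL = 0.57 mL
L-histidine: 0.793 g/L × 0.11 L = 0.08723 g = 87.23 mg
gellan gum: 6.79 g/L × 0.11 L = 0.75 g
biotin: 1.27 mg/L × 0.11 L = 0.14 mg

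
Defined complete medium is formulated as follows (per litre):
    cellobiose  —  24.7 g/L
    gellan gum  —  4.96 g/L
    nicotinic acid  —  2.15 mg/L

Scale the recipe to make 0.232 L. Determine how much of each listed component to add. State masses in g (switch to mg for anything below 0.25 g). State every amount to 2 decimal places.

cellobiose 5.73 g; gellan gum 1.15 g; nicotinic acid 0.50 mg

Scale factor relative to 1 L: 0.232.
cellobiose: 24.7 g/L × 0.232 L = 5.73 g
gellan gum: 4.96 g/L × 0.232 L = 1.15 g
nicotinic acid: 2.15 mg/L × 0.232 L = 0.50 mg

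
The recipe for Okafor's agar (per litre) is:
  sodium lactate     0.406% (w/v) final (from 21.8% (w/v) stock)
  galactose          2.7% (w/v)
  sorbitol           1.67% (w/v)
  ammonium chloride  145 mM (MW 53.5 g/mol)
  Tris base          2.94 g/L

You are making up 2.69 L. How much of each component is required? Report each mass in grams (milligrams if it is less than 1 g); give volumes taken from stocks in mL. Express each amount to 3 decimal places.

Scale factor relative to 1 L: 2.69.
sodium lactate: C1V1 = C2V2 → 0.406% ÷ 21.8% × 2690 mL = 50.098 mL
galactose: 2.7 g per 100 mL × 2690 mL ÷ 100 = 72.630 g
sorbitol: 1.67 g per 100 mL × 2690 mL ÷ 100 = 44.923 g
ammonium chloride: 145 mmol/L × 53.5 g/mol × 2.69 L ÷ 1000 = 20.868 g
Tris base: 2.94 g/L × 2.69 L = 7.909 g

sodium lactate 50.098 mL; galactose 72.630 g; sorbitol 44.923 g; ammonium chloride 20.868 g; Tris base 7.909 g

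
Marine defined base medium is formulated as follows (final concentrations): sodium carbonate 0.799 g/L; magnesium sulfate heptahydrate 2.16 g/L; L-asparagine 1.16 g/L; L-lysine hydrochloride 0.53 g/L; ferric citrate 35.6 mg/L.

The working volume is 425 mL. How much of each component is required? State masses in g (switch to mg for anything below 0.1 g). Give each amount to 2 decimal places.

Scale factor relative to 1 L: 0.425.
sodium carbonate: 0.799 g/L × 0.425 L = 0.34 g
magnesium sulfate heptahydrate: 2.16 g/L × 0.425 L = 0.92 g
L-asparagine: 1.16 g/L × 0.425 L = 0.49 g
L-lysine hydrochloride: 0.53 g/L × 0.425 L = 0.23 g
ferric citrate: 35.6 mg/L × 0.425 L = 15.13 mg

sodium carbonate 0.34 g; magnesium sulfate heptahydrate 0.92 g; L-asparagine 0.49 g; L-lysine hydrochloride 0.23 g; ferric citrate 15.13 mg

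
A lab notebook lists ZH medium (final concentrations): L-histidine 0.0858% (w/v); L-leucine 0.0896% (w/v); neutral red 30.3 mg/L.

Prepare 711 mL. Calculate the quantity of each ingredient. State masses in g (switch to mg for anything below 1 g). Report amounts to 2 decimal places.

Working volume: 711 mL = 0.711 L.
L-histidine: 0.0858% w/v = 0.858 g/L → 0.858 × 0.711 L = 0.610038 g = 610.04 mg
L-leucine: 0.0896 g per 100 mL × 711 mL ÷ 100 = 0.637056 g = 637.06 mg
neutral red: 30.3 mg/L × 0.711 L = 21.54 mg

L-histidine 610.04 mg; L-leucine 637.06 mg; neutral red 21.54 mg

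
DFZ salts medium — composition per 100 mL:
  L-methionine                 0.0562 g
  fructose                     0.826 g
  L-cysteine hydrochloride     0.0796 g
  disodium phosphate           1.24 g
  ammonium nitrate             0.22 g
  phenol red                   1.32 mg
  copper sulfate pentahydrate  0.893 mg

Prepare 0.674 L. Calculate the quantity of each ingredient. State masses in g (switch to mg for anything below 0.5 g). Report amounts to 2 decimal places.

L-methionine 378.79 mg; fructose 5.57 g; L-cysteine hydrochloride 0.54 g; disodium phosphate 8.36 g; ammonium nitrate 1.48 g; phenol red 8.90 mg; copper sulfate pentahydrate 6.02 mg

Ratio of target to recipe volume: 674 / 100 = 6.74.
L-methionine: 0.0562 g × (674 mL / 100 mL) = 0.378788 g = 378.79 mg
fructose: 0.826 g × (674 mL / 100 mL) = 5.57 g
L-cysteine hydrochloride: 0.0796 g × (674 mL / 100 mL) = 0.54 g
disodium phosphate: 1.24 g × (674 mL / 100 mL) = 8.36 g
ammonium nitrate: 0.22 g × (674 mL / 100 mL) = 1.48 g
phenol red: 1.32 mg × (674 mL / 100 mL) = 8.90 mg
copper sulfate pentahydrate: 0.893 mg × (674 mL / 100 mL) = 6.02 mg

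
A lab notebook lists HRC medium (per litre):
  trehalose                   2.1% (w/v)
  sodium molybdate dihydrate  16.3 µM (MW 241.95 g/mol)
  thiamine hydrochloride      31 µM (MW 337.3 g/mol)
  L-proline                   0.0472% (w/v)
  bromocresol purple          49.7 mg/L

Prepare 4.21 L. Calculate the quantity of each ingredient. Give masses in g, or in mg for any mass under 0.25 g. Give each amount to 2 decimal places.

Working volume: 4.21 L.
trehalose: 2.1 g per 100 mL × 4210 mL ÷ 100 = 88.41 g
sodium molybdate dihydrate: 16.3 µmol/L × 241.95 g/mol × 4.21 L ÷ 1000 = 16.60 mg
thiamine hydrochloride: 31 µmol/L × 337.3 g/mol × 4.21 L ÷ 1000 = 44.02 mg
L-proline: 0.0472% w/v = 0.472 g/L → 0.472 × 4.21 L = 1.99 g
bromocresol purple: 49.7 mg/L × 4.21 L = 209.24 mg

trehalose 88.41 g; sodium molybdate dihydrate 16.60 mg; thiamine hydrochloride 44.02 mg; L-proline 1.99 g; bromocresol purple 209.24 mg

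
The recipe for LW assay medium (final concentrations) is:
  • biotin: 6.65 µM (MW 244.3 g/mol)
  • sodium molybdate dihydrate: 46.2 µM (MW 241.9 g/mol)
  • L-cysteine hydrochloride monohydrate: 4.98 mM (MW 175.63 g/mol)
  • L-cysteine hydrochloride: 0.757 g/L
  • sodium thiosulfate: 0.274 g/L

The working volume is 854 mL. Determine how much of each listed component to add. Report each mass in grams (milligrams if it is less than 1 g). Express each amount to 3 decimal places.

biotin 1.387 mg; sodium molybdate dihydrate 9.544 mg; L-cysteine hydrochloride monohydrate 746.940 mg; L-cysteine hydrochloride 646.478 mg; sodium thiosulfate 233.996 mg

Working volume: 854 mL = 0.854 L.
biotin: 6.65 µmol/L × 244.3 g/mol × 0.854 L ÷ 1000 = 1.387 mg
sodium molybdate dihydrate: 46.2 µmol/L × 241.9 g/mol × 0.854 L ÷ 1000 = 9.544 mg
L-cysteine hydrochloride monohydrate: 4.98 mmol/L × 175.63 mg/mmol × 0.854 L = 746.940 mg
L-cysteine hydrochloride: 0.757 g/L × 0.854 L = 0.646478 g = 646.478 mg
sodium thiosulfate: 0.274 g/L × 0.854 L = 0.233996 g = 233.996 mg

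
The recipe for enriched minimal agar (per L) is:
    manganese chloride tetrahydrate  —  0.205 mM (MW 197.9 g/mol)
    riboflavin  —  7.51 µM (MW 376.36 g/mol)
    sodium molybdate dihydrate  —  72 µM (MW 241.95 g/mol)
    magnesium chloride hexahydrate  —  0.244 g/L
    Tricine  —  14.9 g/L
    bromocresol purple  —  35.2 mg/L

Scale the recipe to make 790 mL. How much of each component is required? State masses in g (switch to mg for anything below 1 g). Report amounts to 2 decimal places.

manganese chloride tetrahydrate 32.05 mg; riboflavin 2.23 mg; sodium molybdate dihydrate 13.76 mg; magnesium chloride hexahydrate 192.76 mg; Tricine 11.77 g; bromocresol purple 27.81 mg

Target volume = 790 mL = 0.79 L.
manganese chloride tetrahydrate: 0.205 mmol/L × 197.9 mg/mmol × 0.79 L = 32.05 mg
riboflavin: 7.51 µmol/L × 376.36 g/mol × 0.79 L ÷ 1000 = 2.23 mg
sodium molybdate dihydrate: 72 µmol/L × 241.95 g/mol × 0.79 L ÷ 1000 = 13.76 mg
magnesium chloride hexahydrate: 0.244 g/L × 0.79 L = 0.19276 g = 192.76 mg
Tricine: 14.9 g/L × 0.79 L = 11.77 g
bromocresol purple: 35.2 mg/L × 0.79 L = 27.81 mg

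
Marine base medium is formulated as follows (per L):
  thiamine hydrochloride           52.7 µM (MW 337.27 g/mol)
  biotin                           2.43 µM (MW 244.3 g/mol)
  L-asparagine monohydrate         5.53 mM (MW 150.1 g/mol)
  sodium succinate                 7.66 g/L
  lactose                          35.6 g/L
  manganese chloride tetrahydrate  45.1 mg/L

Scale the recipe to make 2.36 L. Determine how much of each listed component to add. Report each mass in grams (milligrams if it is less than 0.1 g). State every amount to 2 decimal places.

Working volume: 2.36 L.
thiamine hydrochloride: 52.7 µmol/L × 337.27 g/mol × 2.36 L ÷ 1000 = 41.95 mg
biotin: 2.43 µmol/L × 244.3 g/mol × 2.36 L ÷ 1000 = 1.40 mg
L-asparagine monohydrate: 5.53 mmol/L × 150.1 g/mol × 2.36 L ÷ 1000 = 1.96 g
sodium succinate: 7.66 g/L × 2.36 L = 18.08 g
lactose: 35.6 g/L × 2.36 L = 84.02 g
manganese chloride tetrahydrate: 45.1 mg/L × 2.36 L = 106.436 mg = 0.11 g

thiamine hydrochloride 41.95 mg; biotin 1.40 mg; L-asparagine monohydrate 1.96 g; sodium succinate 18.08 g; lactose 84.02 g; manganese chloride tetrahydrate 0.11 g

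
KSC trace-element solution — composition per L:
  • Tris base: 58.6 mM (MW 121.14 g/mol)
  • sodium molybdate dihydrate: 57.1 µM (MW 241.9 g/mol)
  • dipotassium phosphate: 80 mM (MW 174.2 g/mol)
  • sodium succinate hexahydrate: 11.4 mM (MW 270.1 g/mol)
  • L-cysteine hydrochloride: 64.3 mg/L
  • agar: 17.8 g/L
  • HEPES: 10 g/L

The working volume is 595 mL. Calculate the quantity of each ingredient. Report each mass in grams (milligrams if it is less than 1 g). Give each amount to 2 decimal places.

Tris base 4.22 g; sodium molybdate dihydrate 8.22 mg; dipotassium phosphate 8.29 g; sodium succinate hexahydrate 1.83 g; L-cysteine hydrochloride 38.26 mg; agar 10.59 g; HEPES 5.95 g

Target volume = 595 mL = 0.595 L.
Tris base: 58.6 mmol/L × 121.14 g/mol × 0.595 L ÷ 1000 = 4.22 g
sodium molybdate dihydrate: 57.1 µmol/L × 241.9 g/mol × 0.595 L ÷ 1000 = 8.22 mg
dipotassium phosphate: 80 mmol/L × 174.2 g/mol × 0.595 L ÷ 1000 = 8.29 g
sodium succinate hexahydrate: 11.4 mmol/L × 270.1 g/mol × 0.595 L ÷ 1000 = 1.83 g
L-cysteine hydrochloride: 64.3 mg/L × 0.595 L = 38.26 mg
agar: 17.8 g/L × 0.595 L = 10.59 g
HEPES: 10 g/L × 0.595 L = 5.95 g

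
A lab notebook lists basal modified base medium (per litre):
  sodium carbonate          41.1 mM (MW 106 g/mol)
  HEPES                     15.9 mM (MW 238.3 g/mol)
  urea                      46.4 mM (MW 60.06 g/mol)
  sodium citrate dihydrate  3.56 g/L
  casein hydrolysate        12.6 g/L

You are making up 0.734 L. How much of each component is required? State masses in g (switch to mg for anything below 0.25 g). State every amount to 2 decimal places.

Scale factor relative to 1 L: 0.734.
sodium carbonate: 41.1 mmol/L × 106 g/mol × 0.734 L ÷ 1000 = 3.20 g
HEPES: 15.9 mmol/L × 238.3 g/mol × 0.734 L ÷ 1000 = 2.78 g
urea: 46.4 mmol/L × 60.06 g/mol × 0.734 L ÷ 1000 = 2.05 g
sodium citrate dihydrate: 3.56 g/L × 0.734 L = 2.61 g
casein hydrolysate: 12.6 g/L × 0.734 L = 9.25 g

sodium carbonate 3.20 g; HEPES 2.78 g; urea 2.05 g; sodium citrate dihydrate 2.61 g; casein hydrolysate 9.25 g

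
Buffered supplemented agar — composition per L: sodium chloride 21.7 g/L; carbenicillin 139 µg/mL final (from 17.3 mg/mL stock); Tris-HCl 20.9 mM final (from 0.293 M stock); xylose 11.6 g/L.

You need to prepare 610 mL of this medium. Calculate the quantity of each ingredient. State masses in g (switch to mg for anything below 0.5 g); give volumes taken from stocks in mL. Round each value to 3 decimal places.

Working volume: 610 mL = 0.61 L.
sodium chloride: 21.7 g/L × 0.61 L = 13.237 g
carbenicillin: dilute stock: 139 µg/mL × 610 mL ÷ 17300 µg/mL = 4.901 mL
Tris-HCl: C1V1 = C2V2 → 20.9 mM × 610 mL ÷ 293 mM = 43.512 mL
xylose: 11.6 g/L × 0.61 L = 7.076 g

sodium chloride 13.237 g; carbenicillin 4.901 mL; Tris-HCl 43.512 mL; xylose 7.076 g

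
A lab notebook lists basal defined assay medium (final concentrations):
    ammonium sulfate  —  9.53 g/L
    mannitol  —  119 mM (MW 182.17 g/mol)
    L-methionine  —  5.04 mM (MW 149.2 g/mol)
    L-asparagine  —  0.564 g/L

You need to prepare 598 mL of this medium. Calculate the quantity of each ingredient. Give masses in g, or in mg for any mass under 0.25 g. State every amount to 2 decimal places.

ammonium sulfate 5.70 g; mannitol 12.96 g; L-methionine 0.45 g; L-asparagine 0.34 g

Scale factor relative to 1 L: 0.598.
ammonium sulfate: 9.53 g/L × 0.598 L = 5.70 g
mannitol: 119 mmol/L × 182.17 g/mol × 0.598 L ÷ 1000 = 12.96 g
L-methionine: 5.04 mmol/L × 149.2 g/mol × 0.598 L ÷ 1000 = 0.45 g
L-asparagine: 0.564 g/L × 0.598 L = 0.34 g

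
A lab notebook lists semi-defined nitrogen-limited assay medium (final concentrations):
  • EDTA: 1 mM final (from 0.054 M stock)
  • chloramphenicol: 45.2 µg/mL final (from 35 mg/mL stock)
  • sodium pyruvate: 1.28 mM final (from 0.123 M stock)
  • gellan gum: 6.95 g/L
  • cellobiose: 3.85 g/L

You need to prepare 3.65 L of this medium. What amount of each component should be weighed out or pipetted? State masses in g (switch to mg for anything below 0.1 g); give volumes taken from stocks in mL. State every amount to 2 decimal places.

EDTA 67.59 mL; chloramphenicol 4.71 mL; sodium pyruvate 37.98 mL; gellan gum 25.37 g; cellobiose 14.05 g

Scale factor relative to 1 L: 3.65.
EDTA: C1V1 = C2V2 → 1 mM × 3650 mL ÷ 54 mM = 67.59 mL
chloramphenicol: V = C2·V2/C1 = 45.2 µg/mL × 3650 mL ÷ 35000 µg/mL = 4.71 mL
sodium pyruvate: V = C2·V2/C1 = 1.28 mM × 3650 mL ÷ 123 mM = 37.98 mL
gellan gum: 6.95 g/L × 3.65 L = 25.37 g
cellobiose: 3.85 g/L × 3.65 L = 14.05 g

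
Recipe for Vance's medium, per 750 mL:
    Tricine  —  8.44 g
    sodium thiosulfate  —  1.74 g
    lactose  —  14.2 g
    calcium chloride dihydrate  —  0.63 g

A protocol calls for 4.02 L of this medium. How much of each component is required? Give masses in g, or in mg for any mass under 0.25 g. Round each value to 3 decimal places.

Tricine 45.238 g; sodium thiosulfate 9.326 g; lactose 76.112 g; calcium chloride dihydrate 3.377 g

Ratio of target to recipe volume: 4020 / 750 = 5.36.
Tricine: 8.44 g × (4020 mL / 750 mL) = 45.238 g
sodium thiosulfate: 1.74 g × (4020 mL / 750 mL) = 9.326 g
lactose: 14.2 g × (4020 mL / 750 mL) = 76.112 g
calcium chloride dihydrate: 0.63 g × (4020 mL / 750 mL) = 3.377 g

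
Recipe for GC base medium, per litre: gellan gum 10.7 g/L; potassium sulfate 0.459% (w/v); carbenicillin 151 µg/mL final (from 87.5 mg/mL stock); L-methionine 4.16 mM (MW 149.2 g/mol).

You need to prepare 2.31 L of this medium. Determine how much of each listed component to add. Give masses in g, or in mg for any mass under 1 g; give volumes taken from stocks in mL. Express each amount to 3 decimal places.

gellan gum 24.717 g; potassium sulfate 10.603 g; carbenicillin 3.986 mL; L-methionine 1.434 g

Scale factor relative to 1 L: 2.31.
gellan gum: 10.7 g/L × 2.31 L = 24.717 g
potassium sulfate: 0.459% w/v = 4.59 g/L → 4.59 × 2.31 L = 10.603 g
carbenicillin: dilute stock: 151 µg/mL × 2310 mL ÷ 87500 µg/mL = 3.986 mL
L-methionine: 4.16 mmol/L × 149.2 g/mol × 2.31 L ÷ 1000 = 1.434 g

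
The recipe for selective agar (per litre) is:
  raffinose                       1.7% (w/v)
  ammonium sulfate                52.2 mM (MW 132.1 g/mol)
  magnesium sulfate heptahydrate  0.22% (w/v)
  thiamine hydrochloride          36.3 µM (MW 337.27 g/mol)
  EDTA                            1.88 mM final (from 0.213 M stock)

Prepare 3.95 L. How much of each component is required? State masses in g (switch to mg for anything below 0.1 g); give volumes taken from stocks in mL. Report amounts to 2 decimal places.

Working volume: 3.95 L.
raffinose: 1.7 g per 100 mL × 3950 mL ÷ 100 = 67.15 g
ammonium sulfate: 52.2 mmol/L × 132.1 g/mol × 3.95 L ÷ 1000 = 27.24 g
magnesium sulfate heptahydrate: 0.22% w/v = 2.2 g/L → 2.2 × 3.95 L = 8.69 g
thiamine hydrochloride: 36.3 µmol/L × 337.27 g/mol × 3.95 L ÷ 1000 = 48.36 mg
EDTA: dilute stock: 1.88 mM × 3950 mL ÷ 213 mM = 34.86 mL

raffinose 67.15 g; ammonium sulfate 27.24 g; magnesium sulfate heptahydrate 8.69 g; thiamine hydrochloride 48.36 mg; EDTA 34.86 mL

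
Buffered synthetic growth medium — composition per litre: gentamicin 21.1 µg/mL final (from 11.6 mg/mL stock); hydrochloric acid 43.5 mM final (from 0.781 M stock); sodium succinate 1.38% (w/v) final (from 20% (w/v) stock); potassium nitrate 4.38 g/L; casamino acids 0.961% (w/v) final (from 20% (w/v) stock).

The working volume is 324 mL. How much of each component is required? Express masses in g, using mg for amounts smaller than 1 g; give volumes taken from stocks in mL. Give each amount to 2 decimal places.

gentamicin 0.59 mL; hydrochloric acid 18.05 mL; sodium succinate 22.36 mL; potassium nitrate 1.42 g; casamino acids 15.57 mL

Working volume: 324 mL = 0.324 L.
gentamicin: V = C2·V2/C1 = 21.1 µg/mL × 324 mL ÷ 11600 µg/mL = 0.59 mL
hydrochloric acid: C1V1 = C2V2 → 43.5 mM × 324 mL ÷ 781 mM = 18.05 mL
sodium succinate: C1V1 = C2V2 → 1.38% ÷ 20% × 324 mL = 22.36 mL
potassium nitrate: 4.38 g/L × 0.324 L = 1.42 g
casamino acids: dilute stock: 0.961% ÷ 20% × 324 mL = 15.57 mL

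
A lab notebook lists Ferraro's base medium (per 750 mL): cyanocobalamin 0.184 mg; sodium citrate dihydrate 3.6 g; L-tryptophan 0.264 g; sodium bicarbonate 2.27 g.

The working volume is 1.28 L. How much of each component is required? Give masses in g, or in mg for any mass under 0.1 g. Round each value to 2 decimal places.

Scale factor = 1280 mL / 750 mL = 1.70667.
cyanocobalamin: 0.184 mg × (1280 mL / 750 mL) = 0.31 mg
sodium citrate dihydrate: 3.6 g × (1280 mL / 750 mL) = 6.14 g
L-tryptophan: 0.264 g × (1280 mL / 750 mL) = 0.45 g
sodium bicarbonate: 2.27 g × (1280 mL / 750 mL) = 3.87 g

cyanocobalamin 0.31 mg; sodium citrate dihydrate 6.14 g; L-tryptophan 0.45 g; sodium bicarbonate 3.87 g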